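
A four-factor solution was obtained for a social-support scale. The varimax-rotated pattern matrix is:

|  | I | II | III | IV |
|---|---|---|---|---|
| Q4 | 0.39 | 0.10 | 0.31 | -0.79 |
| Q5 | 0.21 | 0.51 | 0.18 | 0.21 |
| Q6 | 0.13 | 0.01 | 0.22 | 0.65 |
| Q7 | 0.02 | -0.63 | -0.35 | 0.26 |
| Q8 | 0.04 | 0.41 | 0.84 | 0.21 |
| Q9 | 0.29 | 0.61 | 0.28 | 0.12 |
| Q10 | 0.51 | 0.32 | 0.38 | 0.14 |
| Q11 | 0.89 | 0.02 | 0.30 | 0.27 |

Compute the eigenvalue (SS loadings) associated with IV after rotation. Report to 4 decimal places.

SS loadings for IV = (-0.79)² + 0.21² + 0.65² + 0.26² + 0.21² + 0.12² + 0.14² + 0.27² = 0.6241 + 0.0441 + 0.4225 + 0.0676 + 0.0441 + 0.0144 + 0.0196 + 0.0729 = 1.3093

1.3093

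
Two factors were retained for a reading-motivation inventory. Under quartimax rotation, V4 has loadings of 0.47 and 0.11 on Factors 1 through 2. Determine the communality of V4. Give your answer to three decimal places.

h² = 0.47² + 0.11² = 0.2209 + 0.0121 = 0.2330

0.233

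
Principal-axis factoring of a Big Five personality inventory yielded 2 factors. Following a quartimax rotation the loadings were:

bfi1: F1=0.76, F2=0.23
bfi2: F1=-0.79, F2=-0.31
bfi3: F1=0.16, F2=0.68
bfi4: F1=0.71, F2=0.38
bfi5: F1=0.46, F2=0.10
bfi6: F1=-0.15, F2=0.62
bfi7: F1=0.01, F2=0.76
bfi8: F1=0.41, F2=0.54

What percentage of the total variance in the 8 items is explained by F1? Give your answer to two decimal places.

SS loadings for F1 = 0.76² + (-0.79)² + 0.16² + 0.71² + 0.46² + (-0.15)² + 0.01² + 0.41² = 2.1337
With 8 standardized items, total variance = 8. Proportion = 2.1337/8 = 0.2667 → 26.67%.

26.67%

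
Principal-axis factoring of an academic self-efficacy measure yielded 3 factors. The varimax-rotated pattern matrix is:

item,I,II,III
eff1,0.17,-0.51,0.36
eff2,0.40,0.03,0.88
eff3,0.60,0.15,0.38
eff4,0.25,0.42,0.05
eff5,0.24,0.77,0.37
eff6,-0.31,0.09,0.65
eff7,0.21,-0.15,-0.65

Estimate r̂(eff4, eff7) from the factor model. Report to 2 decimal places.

r̂ = Σ λ_i·λ_j across factors = (0.25)(0.21) + (0.42)(-0.15) + (0.05)(-0.65)
  = +0.0525 -0.0630 -0.0325 = -0.0430

-0.04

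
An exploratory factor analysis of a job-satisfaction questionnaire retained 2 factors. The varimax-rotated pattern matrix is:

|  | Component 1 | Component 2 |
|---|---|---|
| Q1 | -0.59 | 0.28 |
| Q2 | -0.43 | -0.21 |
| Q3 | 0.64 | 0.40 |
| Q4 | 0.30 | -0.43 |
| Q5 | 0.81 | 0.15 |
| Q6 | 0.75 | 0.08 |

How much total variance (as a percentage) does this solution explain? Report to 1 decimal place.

Communalities: 0.4265, 0.2290, 0.5696, 0.2749, 0.6786, 0.5689; Σh² = 2.7475.
Total variance with 6 standardized items is 6, so the solution explains 2.7475/6 = 0.4579 = 45.79%.

45.8%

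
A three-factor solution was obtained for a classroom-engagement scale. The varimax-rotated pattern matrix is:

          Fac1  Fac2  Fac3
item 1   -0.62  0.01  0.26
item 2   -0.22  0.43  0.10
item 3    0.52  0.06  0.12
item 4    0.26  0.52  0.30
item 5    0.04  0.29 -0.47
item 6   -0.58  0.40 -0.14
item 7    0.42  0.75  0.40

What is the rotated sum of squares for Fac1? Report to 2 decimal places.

1.29

SS loadings for Fac1 = (-0.62)² + (-0.22)² + 0.52² + 0.26² + 0.04² + (-0.58)² + 0.42² = 0.3844 + 0.0484 + 0.2704 + 0.0676 + 0.0016 + 0.3364 + 0.1764 = 1.2852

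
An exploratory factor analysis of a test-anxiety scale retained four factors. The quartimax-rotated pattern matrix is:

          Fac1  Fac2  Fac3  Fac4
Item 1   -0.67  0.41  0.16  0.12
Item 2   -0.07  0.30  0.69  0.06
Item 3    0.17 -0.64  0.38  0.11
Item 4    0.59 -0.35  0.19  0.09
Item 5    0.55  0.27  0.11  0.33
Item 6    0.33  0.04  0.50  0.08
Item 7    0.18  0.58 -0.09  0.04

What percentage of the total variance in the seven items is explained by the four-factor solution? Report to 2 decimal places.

51.19%

SS loadings by factor: 1.2746, 1.2011, 0.9524, 0.1551; total = 3.5832.
Total variance with 7 standardized items is 7, so the solution explains 3.5832/7 = 0.5119 = 51.19%.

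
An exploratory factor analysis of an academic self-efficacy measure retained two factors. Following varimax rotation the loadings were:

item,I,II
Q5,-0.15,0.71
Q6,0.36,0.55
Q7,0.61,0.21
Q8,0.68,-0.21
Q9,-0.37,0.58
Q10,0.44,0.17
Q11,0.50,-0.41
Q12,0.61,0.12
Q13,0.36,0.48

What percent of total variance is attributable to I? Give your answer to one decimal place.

SS loadings for I = (-0.15)² + 0.36² + 0.61² + 0.68² + (-0.37)² + 0.44² + 0.50² + 0.61² + 0.36² = 2.0688
With 9 standardized items, total variance = 9. Proportion = 2.0688/9 = 0.2299 → 22.99%.

23.0%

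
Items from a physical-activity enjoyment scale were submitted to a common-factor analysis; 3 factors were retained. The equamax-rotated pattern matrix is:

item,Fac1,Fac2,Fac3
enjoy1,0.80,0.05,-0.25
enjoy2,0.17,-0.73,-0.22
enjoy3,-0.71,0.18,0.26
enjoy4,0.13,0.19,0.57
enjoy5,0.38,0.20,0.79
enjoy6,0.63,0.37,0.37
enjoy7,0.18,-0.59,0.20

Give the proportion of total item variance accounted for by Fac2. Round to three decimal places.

0.161

SS loadings for Fac2 = 0.05² + (-0.73)² + 0.18² + 0.19² + 0.20² + 0.37² + (-0.59)² = 1.1289
Proportion of variance = 1.1289 / 7 = 0.1613.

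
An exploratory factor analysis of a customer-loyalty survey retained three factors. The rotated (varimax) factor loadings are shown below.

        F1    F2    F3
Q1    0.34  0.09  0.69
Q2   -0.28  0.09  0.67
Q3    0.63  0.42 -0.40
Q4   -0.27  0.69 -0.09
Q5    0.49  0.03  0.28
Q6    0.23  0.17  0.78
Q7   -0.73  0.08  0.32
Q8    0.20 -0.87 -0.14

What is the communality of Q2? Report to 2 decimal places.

h² = (-0.28)² + 0.09² + 0.67² = 0.0784 + 0.0081 + 0.4489 = 0.5354

0.54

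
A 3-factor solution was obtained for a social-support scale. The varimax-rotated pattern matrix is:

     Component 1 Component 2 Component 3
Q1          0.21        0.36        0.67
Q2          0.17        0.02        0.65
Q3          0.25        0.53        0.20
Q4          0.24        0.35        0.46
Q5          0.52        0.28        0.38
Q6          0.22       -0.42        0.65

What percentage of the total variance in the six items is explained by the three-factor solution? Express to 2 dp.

Communalities: 0.6226, 0.4518, 0.3834, 0.3917, 0.4932, 0.6473; Σh² = 2.9900.
Total variance with 6 standardized items is 6, so the solution explains 2.9900/6 = 0.4983 = 49.83%.

49.83%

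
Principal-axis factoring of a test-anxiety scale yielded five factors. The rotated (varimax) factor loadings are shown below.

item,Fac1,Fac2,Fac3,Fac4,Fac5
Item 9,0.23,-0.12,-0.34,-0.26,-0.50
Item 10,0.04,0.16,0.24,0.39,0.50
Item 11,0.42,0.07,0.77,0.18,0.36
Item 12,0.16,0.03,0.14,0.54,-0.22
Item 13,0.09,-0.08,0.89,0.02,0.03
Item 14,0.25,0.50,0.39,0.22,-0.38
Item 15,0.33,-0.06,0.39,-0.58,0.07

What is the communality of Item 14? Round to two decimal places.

h² = 0.25² + 0.50² + 0.39² + 0.22² + (-0.38)² = 0.0625 + 0.2500 + 0.1521 + 0.0484 + 0.1444 = 0.6574

0.66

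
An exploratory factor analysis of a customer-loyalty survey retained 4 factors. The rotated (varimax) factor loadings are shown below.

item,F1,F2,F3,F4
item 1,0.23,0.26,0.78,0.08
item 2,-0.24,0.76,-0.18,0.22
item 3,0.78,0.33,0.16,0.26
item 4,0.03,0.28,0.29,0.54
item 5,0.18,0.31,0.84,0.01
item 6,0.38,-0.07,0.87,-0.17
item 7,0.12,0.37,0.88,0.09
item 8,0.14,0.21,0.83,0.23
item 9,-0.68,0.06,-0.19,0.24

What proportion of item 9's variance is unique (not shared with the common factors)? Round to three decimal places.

0.440

h² = (-0.68)² + 0.06² + (-0.19)² + 0.24² = 0.4624 + 0.0036 + 0.0361 + 0.0576 = 0.5597
Uniqueness u² = 1 − h² = 1 − 0.5597 = 0.4403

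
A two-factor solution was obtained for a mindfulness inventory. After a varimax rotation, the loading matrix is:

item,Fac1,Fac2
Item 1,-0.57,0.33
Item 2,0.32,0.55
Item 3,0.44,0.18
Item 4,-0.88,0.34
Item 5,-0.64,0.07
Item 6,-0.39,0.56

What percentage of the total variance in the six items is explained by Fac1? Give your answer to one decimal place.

SS loadings for Fac1 = (-0.57)² + 0.32² + 0.44² + (-0.88)² + (-0.64)² + (-0.39)² = 1.9570
With 6 standardized items, total variance = 6. Proportion = 1.9570/6 = 0.3262 → 32.62%.

32.6%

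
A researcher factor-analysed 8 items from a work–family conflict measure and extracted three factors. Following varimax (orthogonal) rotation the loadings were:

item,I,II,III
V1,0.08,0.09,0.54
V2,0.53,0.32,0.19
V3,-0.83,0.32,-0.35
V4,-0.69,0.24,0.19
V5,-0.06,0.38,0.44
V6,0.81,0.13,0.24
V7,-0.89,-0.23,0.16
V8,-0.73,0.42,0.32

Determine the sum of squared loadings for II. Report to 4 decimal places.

SS loadings for II = 0.09² + 0.32² + 0.32² + 0.24² + 0.38² + 0.13² + (-0.23)² + 0.42² = 0.0081 + 0.1024 + 0.1024 + 0.0576 + 0.1444 + 0.0169 + 0.0529 + 0.1764 = 0.6611

0.6611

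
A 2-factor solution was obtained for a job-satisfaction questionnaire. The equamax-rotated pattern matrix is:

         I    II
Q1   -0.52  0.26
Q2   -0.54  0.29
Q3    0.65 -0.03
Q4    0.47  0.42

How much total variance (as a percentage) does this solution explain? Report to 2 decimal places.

SS loadings by factor: 1.2054, 0.3290; total = 1.5344.
Total variance with 4 standardized items is 4, so the solution explains 1.5344/4 = 0.3836 = 38.36%.

38.36%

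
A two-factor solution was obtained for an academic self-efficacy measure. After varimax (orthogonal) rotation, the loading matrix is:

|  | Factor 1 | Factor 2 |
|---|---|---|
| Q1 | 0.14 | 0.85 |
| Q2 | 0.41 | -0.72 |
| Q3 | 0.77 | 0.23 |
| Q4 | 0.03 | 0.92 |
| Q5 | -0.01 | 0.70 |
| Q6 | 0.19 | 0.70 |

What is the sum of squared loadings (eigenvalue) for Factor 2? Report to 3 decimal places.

3.120

SS loadings for Factor 2 = 0.85² + (-0.72)² + 0.23² + 0.92² + 0.70² + 0.70² = 0.7225 + 0.5184 + 0.0529 + 0.8464 + 0.4900 + 0.4900 = 3.1202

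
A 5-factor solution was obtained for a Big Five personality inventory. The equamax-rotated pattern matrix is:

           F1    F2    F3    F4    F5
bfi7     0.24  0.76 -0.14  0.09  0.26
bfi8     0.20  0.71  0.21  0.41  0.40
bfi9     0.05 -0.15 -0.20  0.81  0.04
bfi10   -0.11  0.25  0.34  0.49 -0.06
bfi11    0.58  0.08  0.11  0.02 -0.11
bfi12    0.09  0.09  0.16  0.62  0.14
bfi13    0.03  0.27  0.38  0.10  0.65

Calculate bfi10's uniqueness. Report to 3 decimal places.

h² = (-0.11)² + 0.25² + 0.34² + 0.49² + (-0.06)² = 0.0121 + 0.0625 + 0.1156 + 0.2401 + 0.0036 = 0.4339
Uniqueness u² = 1 − h² = 1 − 0.4339 = 0.5661

0.566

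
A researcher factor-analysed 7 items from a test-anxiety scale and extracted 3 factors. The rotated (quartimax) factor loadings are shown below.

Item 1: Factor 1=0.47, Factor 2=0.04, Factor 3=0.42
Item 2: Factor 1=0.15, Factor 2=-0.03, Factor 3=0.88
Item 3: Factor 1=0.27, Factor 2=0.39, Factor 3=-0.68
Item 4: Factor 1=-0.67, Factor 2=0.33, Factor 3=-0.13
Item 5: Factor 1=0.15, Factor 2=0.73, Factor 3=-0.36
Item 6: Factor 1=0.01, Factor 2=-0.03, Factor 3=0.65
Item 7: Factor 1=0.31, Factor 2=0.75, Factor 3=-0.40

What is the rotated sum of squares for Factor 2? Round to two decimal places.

1.36

SS loadings for Factor 2 = 0.04² + (-0.03)² + 0.39² + 0.33² + 0.73² + (-0.03)² + 0.75² = 0.0016 + 0.0009 + 0.1521 + 0.1089 + 0.5329 + 0.0009 + 0.5625 = 1.3598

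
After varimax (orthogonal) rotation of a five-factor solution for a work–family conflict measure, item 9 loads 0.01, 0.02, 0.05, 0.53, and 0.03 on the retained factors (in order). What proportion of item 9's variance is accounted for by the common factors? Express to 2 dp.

h² = 0.01² + 0.02² + 0.05² + 0.53² + 0.03² = 0.0001 + 0.0004 + 0.0025 + 0.2809 + 0.0009 = 0.2848

0.28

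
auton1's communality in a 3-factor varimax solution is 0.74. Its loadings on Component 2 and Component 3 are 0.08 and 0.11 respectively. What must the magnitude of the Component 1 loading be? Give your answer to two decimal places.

0.85

Under orthogonal rotation h² = Σλ², so λ_Component 1² = h² − (0.0185) = 0.74 − 0.0185 = 0.7215.
|λ| = √0.7215 = 0.8494.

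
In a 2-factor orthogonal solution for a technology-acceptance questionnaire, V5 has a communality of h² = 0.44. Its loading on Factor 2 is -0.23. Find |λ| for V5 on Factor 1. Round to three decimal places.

0.622

Under orthogonal rotation h² = Σλ², so λ_Factor 1² = h² − (0.0529) = 0.44 − 0.0529 = 0.3871.
|λ| = √0.3871 = 0.6222.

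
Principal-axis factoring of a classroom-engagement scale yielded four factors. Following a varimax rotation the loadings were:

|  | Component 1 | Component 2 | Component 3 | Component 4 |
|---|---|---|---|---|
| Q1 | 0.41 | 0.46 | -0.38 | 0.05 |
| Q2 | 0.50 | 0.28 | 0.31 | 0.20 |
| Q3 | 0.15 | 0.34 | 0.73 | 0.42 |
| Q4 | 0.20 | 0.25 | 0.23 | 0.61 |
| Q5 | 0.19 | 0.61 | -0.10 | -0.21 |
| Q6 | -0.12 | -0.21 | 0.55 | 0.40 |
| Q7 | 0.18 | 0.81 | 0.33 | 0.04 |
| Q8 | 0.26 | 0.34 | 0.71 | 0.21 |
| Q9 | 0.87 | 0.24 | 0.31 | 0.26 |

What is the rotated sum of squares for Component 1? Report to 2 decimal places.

1.39

SS loadings for Component 1 = 0.41² + 0.50² + 0.15² + 0.20² + 0.19² + (-0.12)² + 0.18² + 0.26² + 0.87² = 0.1681 + 0.2500 + 0.0225 + 0.0400 + 0.0361 + 0.0144 + 0.0324 + 0.0676 + 0.7569 = 1.3880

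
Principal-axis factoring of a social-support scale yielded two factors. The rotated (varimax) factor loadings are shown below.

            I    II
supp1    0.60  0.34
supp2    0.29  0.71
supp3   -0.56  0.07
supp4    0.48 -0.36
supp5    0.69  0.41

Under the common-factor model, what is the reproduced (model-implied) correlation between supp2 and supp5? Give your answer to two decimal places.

r̂ = Σ λ_i·λ_j across factors = (0.29)(0.69) + (0.71)(0.41)
  = +0.2001 +0.2911 = 0.4912

0.49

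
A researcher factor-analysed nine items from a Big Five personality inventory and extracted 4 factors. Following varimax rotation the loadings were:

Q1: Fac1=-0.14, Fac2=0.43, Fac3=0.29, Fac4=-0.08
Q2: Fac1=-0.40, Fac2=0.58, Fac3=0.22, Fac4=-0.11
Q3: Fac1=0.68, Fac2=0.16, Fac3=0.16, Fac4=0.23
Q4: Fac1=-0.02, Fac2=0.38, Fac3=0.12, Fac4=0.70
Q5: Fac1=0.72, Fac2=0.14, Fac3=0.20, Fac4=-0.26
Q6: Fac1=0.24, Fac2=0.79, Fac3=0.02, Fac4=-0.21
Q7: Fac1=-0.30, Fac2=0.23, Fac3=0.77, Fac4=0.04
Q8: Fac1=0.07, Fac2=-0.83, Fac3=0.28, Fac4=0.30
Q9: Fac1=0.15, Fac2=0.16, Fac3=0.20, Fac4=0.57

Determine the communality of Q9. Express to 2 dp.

0.41

h² = 0.15² + 0.16² + 0.20² + 0.57² = 0.0225 + 0.0256 + 0.0400 + 0.3249 = 0.4130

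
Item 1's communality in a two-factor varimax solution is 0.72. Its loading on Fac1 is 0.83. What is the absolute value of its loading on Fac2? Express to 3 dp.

0.176

Under orthogonal rotation h² = Σλ², so λ_Fac2² = h² − (0.6889) = 0.72 − 0.6889 = 0.0311.
|λ| = √0.0311 = 0.1764.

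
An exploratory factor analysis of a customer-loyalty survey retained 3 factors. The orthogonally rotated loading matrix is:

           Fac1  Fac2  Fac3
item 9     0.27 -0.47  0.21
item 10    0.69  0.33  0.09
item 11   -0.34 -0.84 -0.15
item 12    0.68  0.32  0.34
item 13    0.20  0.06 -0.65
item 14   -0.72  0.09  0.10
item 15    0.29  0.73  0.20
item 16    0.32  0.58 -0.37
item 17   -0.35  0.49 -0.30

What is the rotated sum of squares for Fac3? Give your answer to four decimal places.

0.8897

SS loadings for Fac3 = 0.21² + 0.09² + (-0.15)² + 0.34² + (-0.65)² + 0.10² + 0.20² + (-0.37)² + (-0.30)² = 0.0441 + 0.0081 + 0.0225 + 0.1156 + 0.4225 + 0.0100 + 0.0400 + 0.1369 + 0.0900 = 0.8897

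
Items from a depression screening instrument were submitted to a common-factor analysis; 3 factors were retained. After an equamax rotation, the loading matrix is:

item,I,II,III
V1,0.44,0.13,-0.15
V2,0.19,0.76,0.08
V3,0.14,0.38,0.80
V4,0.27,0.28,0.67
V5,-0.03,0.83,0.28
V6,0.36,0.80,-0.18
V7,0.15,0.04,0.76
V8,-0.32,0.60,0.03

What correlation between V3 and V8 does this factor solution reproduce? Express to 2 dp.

0.21

r̂ = Σ λ_i·λ_j across factors = (0.14)(-0.32) + (0.38)(0.60) + (0.80)(0.03)
  = -0.0448 +0.2280 +0.0240 = 0.2072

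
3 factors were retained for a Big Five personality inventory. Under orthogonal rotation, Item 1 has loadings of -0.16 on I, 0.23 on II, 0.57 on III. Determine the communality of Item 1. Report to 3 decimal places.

h² = (-0.16)² + 0.23² + 0.57² = 0.0256 + 0.0529 + 0.3249 = 0.4034

0.403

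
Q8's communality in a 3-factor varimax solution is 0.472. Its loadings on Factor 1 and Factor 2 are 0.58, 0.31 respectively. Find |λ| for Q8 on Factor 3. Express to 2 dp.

0.20

Under orthogonal rotation h² = Σλ², so λ_Factor 3² = h² − (0.4325) = 0.472 − 0.4325 = 0.0395.
|λ| = √0.0395 = 0.1987.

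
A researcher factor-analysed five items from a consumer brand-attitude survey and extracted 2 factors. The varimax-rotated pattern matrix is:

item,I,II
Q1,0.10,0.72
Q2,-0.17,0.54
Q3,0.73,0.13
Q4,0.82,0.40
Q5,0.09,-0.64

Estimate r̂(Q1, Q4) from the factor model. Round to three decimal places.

r̂ = Σ λ_i·λ_j across factors = (0.10)(0.82) + (0.72)(0.40)
  = +0.0820 +0.2880 = 0.3700

0.370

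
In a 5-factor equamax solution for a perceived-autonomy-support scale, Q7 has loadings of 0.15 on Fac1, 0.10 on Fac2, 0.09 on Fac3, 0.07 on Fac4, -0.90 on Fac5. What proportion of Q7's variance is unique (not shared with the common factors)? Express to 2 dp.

h² = 0.15² + 0.10² + 0.09² + 0.07² + (-0.90)² = 0.0225 + 0.0100 + 0.0081 + 0.0049 + 0.8100 = 0.8555
Uniqueness u² = 1 − h² = 1 − 0.8555 = 0.1445

0.14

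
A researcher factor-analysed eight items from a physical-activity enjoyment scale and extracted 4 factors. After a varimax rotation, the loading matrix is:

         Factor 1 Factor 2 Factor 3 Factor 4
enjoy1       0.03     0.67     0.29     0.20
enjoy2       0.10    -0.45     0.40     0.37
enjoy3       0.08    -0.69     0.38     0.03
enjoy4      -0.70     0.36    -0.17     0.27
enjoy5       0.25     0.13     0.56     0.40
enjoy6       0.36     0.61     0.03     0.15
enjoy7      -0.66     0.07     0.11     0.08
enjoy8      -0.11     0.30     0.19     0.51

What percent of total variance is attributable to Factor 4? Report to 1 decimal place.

SS loadings for Factor 4 = 0.20² + 0.37² + 0.03² + 0.27² + 0.40² + 0.15² + 0.08² + 0.51² = 0.6997
With 8 standardized items, total variance = 8. Proportion = 0.6997/8 = 0.0875 → 8.75%.

8.7%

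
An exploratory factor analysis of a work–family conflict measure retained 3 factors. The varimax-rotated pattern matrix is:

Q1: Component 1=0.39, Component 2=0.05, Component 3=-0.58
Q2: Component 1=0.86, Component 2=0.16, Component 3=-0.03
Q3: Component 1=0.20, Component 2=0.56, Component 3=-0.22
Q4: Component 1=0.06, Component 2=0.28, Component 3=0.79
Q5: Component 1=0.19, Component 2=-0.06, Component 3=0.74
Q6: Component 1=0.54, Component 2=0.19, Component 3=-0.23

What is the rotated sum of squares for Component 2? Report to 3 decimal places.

SS loadings for Component 2 = 0.05² + 0.16² + 0.56² + 0.28² + (-0.06)² + 0.19² = 0.0025 + 0.0256 + 0.3136 + 0.0784 + 0.0036 + 0.0361 = 0.4598

0.460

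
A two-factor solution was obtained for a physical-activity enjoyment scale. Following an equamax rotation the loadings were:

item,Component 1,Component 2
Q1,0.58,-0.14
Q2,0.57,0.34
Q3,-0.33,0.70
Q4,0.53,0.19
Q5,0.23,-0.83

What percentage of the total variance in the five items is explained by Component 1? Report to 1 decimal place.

22.1%

SS loadings for Component 1 = 0.58² + 0.57² + (-0.33)² + 0.53² + 0.23² = 1.1040
With 5 standardized items, total variance = 5. Proportion = 1.1040/5 = 0.2208 → 22.08%.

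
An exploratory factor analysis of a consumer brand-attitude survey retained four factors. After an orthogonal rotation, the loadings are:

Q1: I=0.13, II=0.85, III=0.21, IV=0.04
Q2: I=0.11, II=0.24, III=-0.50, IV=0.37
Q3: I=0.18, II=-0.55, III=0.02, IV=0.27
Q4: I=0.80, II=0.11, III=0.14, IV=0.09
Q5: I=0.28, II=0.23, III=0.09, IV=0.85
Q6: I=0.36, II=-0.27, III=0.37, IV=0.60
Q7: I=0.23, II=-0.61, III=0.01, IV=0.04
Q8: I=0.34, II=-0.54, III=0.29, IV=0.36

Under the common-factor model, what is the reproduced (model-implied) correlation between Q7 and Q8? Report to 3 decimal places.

0.425

r̂ = Σ λ_i·λ_j across factors = (0.23)(0.34) + (-0.61)(-0.54) + (0.01)(0.29) + (0.04)(0.36)
  = +0.0782 +0.3294 +0.0029 +0.0144 = 0.4249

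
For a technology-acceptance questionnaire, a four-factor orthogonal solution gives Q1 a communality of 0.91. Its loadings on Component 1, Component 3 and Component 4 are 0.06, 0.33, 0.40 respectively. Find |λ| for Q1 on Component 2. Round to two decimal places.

0.80

Under orthogonal rotation h² = Σλ², so λ_Component 2² = h² − (0.2725) = 0.91 − 0.2725 = 0.6375.
|λ| = √0.6375 = 0.7984.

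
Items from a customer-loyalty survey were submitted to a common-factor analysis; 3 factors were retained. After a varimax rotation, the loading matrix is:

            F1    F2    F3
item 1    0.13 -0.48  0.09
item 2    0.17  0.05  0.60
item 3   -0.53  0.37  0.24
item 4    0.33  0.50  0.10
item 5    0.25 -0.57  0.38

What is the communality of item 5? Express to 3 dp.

0.532

h² = 0.25² + (-0.57)² + 0.38² = 0.0625 + 0.3249 + 0.1444 = 0.5318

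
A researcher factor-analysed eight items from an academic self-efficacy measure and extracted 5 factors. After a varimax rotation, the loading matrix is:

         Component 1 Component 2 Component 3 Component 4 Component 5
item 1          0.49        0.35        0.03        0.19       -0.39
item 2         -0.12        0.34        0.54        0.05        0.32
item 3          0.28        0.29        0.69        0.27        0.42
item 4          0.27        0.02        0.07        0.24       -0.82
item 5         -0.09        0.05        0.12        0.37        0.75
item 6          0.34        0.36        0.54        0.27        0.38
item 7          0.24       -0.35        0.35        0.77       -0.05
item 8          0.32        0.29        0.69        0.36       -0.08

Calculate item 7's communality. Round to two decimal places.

0.90

h² = 0.24² + (-0.35)² + 0.35² + 0.77² + (-0.05)² = 0.0576 + 0.1225 + 0.1225 + 0.5929 + 0.0025 = 0.8980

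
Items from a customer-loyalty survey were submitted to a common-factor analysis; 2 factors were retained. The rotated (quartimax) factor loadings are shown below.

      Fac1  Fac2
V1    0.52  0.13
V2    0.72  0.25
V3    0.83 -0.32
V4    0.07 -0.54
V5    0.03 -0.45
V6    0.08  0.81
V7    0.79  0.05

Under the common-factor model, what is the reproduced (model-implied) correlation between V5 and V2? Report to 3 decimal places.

r̂ = Σ λ_i·λ_j across factors = (0.03)(0.72) + (-0.45)(0.25)
  = +0.0216 -0.1125 = -0.0909

-0.091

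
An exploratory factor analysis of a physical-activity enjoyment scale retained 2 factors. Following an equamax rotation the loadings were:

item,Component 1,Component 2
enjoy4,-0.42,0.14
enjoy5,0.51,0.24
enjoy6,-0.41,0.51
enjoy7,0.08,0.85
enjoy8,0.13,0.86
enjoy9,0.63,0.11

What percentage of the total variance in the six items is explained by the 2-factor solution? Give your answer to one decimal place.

47.3%

SS loadings by factor: 1.0248, 1.8115; total = 2.8363.
Total variance with 6 standardized items is 6, so the solution explains 2.8363/6 = 0.4727 = 47.27%.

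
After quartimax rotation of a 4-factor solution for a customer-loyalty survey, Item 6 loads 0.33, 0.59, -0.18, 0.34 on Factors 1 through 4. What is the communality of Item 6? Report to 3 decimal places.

h² = 0.33² + 0.59² + (-0.18)² + 0.34² = 0.1089 + 0.3481 + 0.0324 + 0.1156 = 0.6050

0.605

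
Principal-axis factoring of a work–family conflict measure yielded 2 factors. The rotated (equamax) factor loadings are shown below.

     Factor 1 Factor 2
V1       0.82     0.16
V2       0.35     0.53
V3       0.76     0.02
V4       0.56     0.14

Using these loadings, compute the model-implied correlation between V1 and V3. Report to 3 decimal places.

r̂ = Σ λ_i·λ_j across factors = (0.82)(0.76) + (0.16)(0.02)
  = +0.6232 +0.0032 = 0.6264

0.626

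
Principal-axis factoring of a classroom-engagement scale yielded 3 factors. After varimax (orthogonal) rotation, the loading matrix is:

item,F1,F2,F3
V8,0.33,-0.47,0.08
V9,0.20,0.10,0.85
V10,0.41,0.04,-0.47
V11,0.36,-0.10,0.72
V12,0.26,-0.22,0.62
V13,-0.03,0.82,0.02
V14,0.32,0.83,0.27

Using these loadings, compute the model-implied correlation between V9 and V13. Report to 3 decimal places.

0.093

r̂ = Σ λ_i·λ_j across factors = (0.20)(-0.03) + (0.10)(0.82) + (0.85)(0.02)
  = -0.0060 +0.0820 +0.0170 = 0.0930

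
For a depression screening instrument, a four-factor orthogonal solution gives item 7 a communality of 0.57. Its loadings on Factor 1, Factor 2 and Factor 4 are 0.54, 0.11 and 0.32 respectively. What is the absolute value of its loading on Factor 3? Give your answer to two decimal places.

0.40

Under orthogonal rotation h² = Σλ², so λ_Factor 3² = h² − (0.4061) = 0.57 − 0.4061 = 0.1639.
|λ| = √0.1639 = 0.4048.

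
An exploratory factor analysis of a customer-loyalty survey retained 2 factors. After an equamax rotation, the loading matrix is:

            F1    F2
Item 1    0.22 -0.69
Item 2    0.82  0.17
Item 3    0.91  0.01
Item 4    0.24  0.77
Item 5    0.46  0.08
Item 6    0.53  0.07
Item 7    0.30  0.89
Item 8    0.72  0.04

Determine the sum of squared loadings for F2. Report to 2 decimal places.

1.90

SS loadings for F2 = (-0.69)² + 0.17² + 0.01² + 0.77² + 0.08² + 0.07² + 0.89² + 0.04² = 0.4761 + 0.0289 + 0.0001 + 0.5929 + 0.0064 + 0.0049 + 0.7921 + 0.0016 = 1.9030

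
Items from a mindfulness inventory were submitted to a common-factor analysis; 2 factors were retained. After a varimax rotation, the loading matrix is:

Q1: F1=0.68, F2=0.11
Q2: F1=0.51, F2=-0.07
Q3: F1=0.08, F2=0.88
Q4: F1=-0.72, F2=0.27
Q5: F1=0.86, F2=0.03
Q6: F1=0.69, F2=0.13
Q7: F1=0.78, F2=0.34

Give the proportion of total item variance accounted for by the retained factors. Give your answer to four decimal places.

Communalities: 0.4745, 0.2650, 0.7808, 0.5913, 0.7405, 0.4930, 0.7240; Σh² = 4.0691.
Total variance with 7 standardized items is 7, so the solution explains 4.0691/7 = 0.5813.

0.5813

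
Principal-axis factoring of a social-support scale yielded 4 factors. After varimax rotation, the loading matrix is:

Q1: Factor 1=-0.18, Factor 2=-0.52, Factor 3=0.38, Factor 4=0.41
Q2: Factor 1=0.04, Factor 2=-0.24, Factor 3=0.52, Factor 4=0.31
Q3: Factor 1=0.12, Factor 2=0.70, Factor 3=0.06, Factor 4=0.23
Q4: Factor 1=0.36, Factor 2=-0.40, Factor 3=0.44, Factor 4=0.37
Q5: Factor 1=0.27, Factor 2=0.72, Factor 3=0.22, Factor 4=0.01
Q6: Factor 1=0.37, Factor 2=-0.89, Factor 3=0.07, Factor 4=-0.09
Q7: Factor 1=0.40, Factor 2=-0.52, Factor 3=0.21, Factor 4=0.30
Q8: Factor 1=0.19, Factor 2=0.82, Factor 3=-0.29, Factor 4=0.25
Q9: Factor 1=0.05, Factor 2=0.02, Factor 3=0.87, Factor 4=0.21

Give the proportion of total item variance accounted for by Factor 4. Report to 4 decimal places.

SS loadings for Factor 4 = 0.41² + 0.31² + 0.23² + 0.37² + 0.01² + (-0.09)² + 0.30² + 0.25² + 0.21² = 0.6588
Proportion of variance = 0.6588 / 9 = 0.0732.

0.0732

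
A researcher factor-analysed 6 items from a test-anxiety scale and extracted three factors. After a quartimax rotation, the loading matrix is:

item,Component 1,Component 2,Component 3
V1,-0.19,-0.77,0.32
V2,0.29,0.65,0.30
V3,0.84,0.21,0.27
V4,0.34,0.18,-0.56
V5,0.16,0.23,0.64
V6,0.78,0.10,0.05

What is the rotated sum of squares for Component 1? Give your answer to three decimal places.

SS loadings for Component 1 = (-0.19)² + 0.29² + 0.84² + 0.34² + 0.16² + 0.78² = 0.0361 + 0.0841 + 0.7056 + 0.1156 + 0.0256 + 0.6084 = 1.5754

1.575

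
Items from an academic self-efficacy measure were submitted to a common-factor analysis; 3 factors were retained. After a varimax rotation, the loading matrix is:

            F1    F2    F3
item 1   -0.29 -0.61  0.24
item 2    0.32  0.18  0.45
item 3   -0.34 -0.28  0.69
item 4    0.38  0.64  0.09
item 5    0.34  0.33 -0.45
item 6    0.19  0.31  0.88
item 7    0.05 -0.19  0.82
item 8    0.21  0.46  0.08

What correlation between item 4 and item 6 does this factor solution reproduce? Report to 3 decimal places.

0.350

r̂ = Σ λ_i·λ_j across factors = (0.38)(0.19) + (0.64)(0.31) + (0.09)(0.88)
  = +0.0722 +0.1984 +0.0792 = 0.3498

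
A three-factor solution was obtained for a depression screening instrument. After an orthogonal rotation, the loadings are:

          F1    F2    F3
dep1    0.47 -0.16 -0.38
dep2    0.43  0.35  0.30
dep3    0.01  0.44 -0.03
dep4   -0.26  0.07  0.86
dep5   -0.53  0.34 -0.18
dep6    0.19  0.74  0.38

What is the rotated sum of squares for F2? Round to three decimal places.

SS loadings for F2 = (-0.16)² + 0.35² + 0.44² + 0.07² + 0.34² + 0.74² = 0.0256 + 0.1225 + 0.1936 + 0.0049 + 0.1156 + 0.5476 = 1.0098

1.010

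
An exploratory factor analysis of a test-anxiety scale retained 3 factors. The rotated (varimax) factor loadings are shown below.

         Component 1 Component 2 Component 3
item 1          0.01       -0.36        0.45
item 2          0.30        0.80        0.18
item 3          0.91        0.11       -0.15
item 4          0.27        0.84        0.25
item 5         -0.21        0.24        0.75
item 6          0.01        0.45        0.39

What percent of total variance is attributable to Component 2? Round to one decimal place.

29.1%

SS loadings for Component 2 = (-0.36)² + 0.80² + 0.11² + 0.84² + 0.24² + 0.45² = 1.7474
With 6 standardized items, total variance = 6. Proportion = 1.7474/6 = 0.2912 → 29.12%.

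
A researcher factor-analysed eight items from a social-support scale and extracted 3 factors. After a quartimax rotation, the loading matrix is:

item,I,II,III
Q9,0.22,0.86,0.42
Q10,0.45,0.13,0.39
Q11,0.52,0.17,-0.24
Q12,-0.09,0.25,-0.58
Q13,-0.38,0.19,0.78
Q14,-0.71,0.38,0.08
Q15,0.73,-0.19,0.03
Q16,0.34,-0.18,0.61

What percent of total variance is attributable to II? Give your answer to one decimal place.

SS loadings for II = 0.86² + 0.13² + 0.17² + 0.25² + 0.19² + 0.38² + (-0.19)² + (-0.18)² = 1.0969
With 8 standardized items, total variance = 8. Proportion = 1.0969/8 = 0.1371 → 13.71%.

13.7%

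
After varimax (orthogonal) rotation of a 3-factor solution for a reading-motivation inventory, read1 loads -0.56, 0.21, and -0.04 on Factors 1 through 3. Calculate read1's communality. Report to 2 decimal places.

h² = (-0.56)² + 0.21² + (-0.04)² = 0.3136 + 0.0441 + 0.0016 = 0.3593

0.36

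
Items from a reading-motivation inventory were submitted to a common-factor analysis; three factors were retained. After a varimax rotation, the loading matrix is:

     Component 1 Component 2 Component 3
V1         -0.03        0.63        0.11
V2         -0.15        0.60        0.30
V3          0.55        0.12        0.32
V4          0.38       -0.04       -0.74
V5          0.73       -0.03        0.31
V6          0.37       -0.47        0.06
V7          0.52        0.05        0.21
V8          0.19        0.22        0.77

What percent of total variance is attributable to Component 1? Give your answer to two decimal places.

SS loadings for Component 1 = (-0.03)² + (-0.15)² + 0.55² + 0.38² + 0.73² + 0.37² + 0.52² + 0.19² = 1.4466
With 8 standardized items, total variance = 8. Proportion = 1.4466/8 = 0.1808 → 18.08%.

18.08%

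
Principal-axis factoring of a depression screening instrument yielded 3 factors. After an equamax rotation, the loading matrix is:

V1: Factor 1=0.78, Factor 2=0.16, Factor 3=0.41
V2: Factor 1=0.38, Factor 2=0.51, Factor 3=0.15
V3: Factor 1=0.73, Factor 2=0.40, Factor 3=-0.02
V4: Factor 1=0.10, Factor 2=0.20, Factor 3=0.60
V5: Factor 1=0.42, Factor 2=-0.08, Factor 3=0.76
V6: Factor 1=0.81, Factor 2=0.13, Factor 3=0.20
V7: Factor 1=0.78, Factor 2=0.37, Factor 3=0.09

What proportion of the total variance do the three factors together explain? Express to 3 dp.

SS loadings by factor: 2.7366, 0.6459, 1.1767; total = 4.5592.
Total variance with 7 standardized items is 7, so the solution explains 4.5592/7 = 0.6513.

0.651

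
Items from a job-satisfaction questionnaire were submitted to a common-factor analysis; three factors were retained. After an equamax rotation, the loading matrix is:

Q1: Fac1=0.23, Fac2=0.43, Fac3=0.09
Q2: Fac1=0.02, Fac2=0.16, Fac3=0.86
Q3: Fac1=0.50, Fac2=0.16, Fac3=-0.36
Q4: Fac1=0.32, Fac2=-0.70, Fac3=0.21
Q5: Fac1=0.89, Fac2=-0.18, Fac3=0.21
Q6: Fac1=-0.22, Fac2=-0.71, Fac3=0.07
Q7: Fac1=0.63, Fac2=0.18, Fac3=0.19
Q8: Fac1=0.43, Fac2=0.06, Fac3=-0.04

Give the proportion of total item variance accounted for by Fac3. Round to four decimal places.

SS loadings for Fac3 = 0.09² + 0.86² + (-0.36)² + 0.21² + 0.21² + 0.07² + 0.19² + (-0.04)² = 1.0081
Proportion of variance = 1.0081 / 8 = 0.1260.

0.1260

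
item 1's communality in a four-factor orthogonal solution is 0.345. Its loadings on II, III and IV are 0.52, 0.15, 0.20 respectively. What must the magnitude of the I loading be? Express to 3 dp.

Under orthogonal rotation h² = Σλ², so λ_I² = h² − (0.3329) = 0.345 − 0.3329 = 0.0121.
|λ| = √0.0121 = 0.1100.

0.110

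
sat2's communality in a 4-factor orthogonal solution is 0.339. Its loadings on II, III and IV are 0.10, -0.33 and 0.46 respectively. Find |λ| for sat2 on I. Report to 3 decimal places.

Under orthogonal rotation h² = Σλ², so λ_I² = h² − (0.3305) = 0.339 − 0.3305 = 0.0085.
|λ| = √0.0085 = 0.0922.

0.092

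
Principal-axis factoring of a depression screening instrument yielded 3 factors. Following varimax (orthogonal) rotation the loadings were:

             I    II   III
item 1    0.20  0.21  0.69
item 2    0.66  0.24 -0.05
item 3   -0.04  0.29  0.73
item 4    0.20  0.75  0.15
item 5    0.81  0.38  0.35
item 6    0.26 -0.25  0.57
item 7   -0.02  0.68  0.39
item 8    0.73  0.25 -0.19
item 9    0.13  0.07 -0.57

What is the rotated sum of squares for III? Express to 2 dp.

1.99

SS loadings for III = 0.69² + (-0.05)² + 0.73² + 0.15² + 0.35² + 0.57² + 0.39² + (-0.19)² + (-0.57)² = 0.4761 + 0.0025 + 0.5329 + 0.0225 + 0.1225 + 0.3249 + 0.1521 + 0.0361 + 0.3249 = 1.9945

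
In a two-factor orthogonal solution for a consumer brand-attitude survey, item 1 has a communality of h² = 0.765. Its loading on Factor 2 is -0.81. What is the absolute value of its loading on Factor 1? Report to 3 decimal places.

Under orthogonal rotation h² = Σλ², so λ_Factor 1² = h² − (0.6561) = 0.765 − 0.6561 = 0.1089.
|λ| = √0.1089 = 0.3300.

0.330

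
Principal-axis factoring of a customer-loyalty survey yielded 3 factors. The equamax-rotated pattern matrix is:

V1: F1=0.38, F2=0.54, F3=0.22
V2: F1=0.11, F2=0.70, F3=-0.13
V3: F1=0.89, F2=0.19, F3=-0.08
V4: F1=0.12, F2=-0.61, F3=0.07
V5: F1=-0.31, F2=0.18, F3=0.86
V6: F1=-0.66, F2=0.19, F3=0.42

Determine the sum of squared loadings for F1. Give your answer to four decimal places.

1.4947

SS loadings for F1 = 0.38² + 0.11² + 0.89² + 0.12² + (-0.31)² + (-0.66)² = 0.1444 + 0.0121 + 0.7921 + 0.0144 + 0.0961 + 0.4356 = 1.4947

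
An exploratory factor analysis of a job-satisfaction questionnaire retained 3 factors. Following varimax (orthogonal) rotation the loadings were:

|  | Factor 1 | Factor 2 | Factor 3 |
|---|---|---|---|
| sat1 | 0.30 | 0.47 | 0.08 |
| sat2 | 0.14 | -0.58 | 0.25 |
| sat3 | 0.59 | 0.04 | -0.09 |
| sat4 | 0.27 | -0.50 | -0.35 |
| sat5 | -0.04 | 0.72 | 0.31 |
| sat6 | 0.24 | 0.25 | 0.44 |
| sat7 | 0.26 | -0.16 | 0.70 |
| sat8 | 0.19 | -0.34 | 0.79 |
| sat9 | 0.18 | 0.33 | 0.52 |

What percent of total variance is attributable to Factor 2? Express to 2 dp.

18.22%

SS loadings for Factor 2 = 0.47² + (-0.58)² + 0.04² + (-0.50)² + 0.72² + 0.25² + (-0.16)² + (-0.34)² + 0.33² = 1.6399
With 9 standardized items, total variance = 9. Proportion = 1.6399/9 = 0.1822 → 18.22%.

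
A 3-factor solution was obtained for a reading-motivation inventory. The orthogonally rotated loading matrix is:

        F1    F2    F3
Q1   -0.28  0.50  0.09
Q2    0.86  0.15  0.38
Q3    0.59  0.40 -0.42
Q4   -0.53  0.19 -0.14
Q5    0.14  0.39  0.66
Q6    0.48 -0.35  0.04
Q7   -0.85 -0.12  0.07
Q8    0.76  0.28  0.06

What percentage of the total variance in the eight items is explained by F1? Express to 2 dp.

37.46%

SS loadings for F1 = (-0.28)² + 0.86² + 0.59² + (-0.53)² + 0.14² + 0.48² + (-0.85)² + 0.76² = 2.9971
With 8 standardized items, total variance = 8. Proportion = 2.9971/8 = 0.3746 → 37.46%.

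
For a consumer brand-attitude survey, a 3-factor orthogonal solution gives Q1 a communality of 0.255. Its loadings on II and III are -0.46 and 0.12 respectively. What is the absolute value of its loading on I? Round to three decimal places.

Under orthogonal rotation h² = Σλ², so λ_I² = h² − (0.2260) = 0.255 − 0.2260 = 0.0290.
|λ| = √0.0290 = 0.1703.

0.170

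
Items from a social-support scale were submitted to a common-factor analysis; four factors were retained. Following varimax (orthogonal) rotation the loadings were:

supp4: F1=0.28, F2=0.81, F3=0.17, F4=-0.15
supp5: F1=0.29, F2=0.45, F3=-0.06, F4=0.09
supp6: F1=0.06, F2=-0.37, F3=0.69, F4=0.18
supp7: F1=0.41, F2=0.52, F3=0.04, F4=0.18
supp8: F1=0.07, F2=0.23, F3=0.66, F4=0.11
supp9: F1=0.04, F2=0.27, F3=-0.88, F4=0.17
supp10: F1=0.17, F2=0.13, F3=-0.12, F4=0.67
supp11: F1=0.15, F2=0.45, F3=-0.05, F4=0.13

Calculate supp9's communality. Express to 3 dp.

0.878

h² = 0.04² + 0.27² + (-0.88)² + 0.17² = 0.0016 + 0.0729 + 0.7744 + 0.0289 = 0.8778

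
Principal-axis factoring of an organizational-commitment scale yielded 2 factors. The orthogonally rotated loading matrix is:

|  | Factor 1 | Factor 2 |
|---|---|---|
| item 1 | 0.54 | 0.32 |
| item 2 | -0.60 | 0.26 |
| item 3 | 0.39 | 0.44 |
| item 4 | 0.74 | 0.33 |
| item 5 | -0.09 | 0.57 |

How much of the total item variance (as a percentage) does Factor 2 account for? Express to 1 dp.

SS loadings for Factor 2 = 0.32² + 0.26² + 0.44² + 0.33² + 0.57² = 0.7974
With 5 standardized items, total variance = 5. Proportion = 0.7974/5 = 0.1595 → 15.95%.

15.9%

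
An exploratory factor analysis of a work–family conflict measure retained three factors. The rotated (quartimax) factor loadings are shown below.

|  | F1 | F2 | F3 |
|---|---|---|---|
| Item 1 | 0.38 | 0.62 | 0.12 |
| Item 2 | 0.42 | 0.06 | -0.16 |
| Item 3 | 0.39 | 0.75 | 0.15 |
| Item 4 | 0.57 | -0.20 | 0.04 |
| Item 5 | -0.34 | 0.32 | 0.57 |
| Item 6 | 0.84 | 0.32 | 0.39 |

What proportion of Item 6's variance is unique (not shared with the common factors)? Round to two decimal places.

h² = 0.84² + 0.32² + 0.39² = 0.7056 + 0.1024 + 0.1521 = 0.9601
Uniqueness u² = 1 − h² = 1 − 0.9601 = 0.0399

0.04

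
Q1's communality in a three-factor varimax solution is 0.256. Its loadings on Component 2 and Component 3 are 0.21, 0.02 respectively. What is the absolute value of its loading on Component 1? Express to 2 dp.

0.46

Under orthogonal rotation h² = Σλ², so λ_Component 1² = h² − (0.0445) = 0.256 − 0.0445 = 0.2115.
|λ| = √0.2115 = 0.4599.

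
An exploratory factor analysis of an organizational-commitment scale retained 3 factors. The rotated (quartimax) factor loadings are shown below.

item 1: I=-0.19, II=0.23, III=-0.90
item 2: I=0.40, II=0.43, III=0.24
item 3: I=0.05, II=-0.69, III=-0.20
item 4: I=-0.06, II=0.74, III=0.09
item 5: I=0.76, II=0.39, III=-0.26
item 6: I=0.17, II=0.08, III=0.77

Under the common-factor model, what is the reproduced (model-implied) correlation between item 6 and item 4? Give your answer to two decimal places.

0.12

r̂ = Σ λ_i·λ_j across factors = (0.17)(-0.06) + (0.08)(0.74) + (0.77)(0.09)
  = -0.0102 +0.0592 +0.0693 = 0.1183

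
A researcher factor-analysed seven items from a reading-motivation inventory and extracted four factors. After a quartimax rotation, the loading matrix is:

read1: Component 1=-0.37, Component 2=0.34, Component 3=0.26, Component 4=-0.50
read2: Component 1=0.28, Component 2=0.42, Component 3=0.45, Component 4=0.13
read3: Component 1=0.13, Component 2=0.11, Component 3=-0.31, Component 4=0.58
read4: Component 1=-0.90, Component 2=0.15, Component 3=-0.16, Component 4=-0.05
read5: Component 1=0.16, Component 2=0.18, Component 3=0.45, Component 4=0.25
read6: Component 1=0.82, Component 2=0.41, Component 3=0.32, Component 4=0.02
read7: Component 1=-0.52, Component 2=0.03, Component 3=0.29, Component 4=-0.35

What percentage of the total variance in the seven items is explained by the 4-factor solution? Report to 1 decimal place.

58.7%

Communalities: 0.5701, 0.4742, 0.4615, 0.8606, 0.3230, 0.9433, 0.4779; Σh² = 4.1106.
Total variance with 7 standardized items is 7, so the solution explains 4.1106/7 = 0.5872 = 58.72%.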